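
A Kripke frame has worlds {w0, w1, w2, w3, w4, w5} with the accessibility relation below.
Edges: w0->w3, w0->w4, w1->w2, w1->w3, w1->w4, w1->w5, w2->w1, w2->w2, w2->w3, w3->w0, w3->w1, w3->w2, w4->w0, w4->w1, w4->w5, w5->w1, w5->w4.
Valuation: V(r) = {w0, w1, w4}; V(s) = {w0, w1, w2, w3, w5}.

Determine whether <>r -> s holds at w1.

Yes

At w1: <>r is true, s is true, so <>r -> s is true.
  At w1: <>r requires r at some successor in {w2, w3, w4, w5}.
    r holds at w4, so <>r is true at w1.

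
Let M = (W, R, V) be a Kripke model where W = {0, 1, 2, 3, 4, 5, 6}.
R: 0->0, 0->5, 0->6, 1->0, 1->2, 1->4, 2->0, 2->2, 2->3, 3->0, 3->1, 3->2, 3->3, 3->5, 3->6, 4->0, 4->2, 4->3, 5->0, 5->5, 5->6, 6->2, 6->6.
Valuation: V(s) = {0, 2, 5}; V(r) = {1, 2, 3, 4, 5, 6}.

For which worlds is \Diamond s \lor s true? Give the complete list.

0, 1, 2, 3, 4, 5, 6

Let φ = \Diamond s \lor s. Evaluate φ at each world:
  0 (successors {0, 5, 6}): φ is true.
  1 (successors {0, 2, 4}): φ is true.
  2 (successors {0, 2, 3}): φ is true.
  3 (successors {0, 1, 2, 3, 5, 6}): φ is true.
  4 (successors {0, 2, 3}): φ is true.
  5 (successors {0, 5, 6}): φ is true.
  6 (successors {2, 6}): φ is true.
For instance, at 3:
  At 3: \Diamond s is true, s is false, so \Diamond s \lor s is true.
    At 3: \Diamond s requires s at some successor in {0, 1, 2, 3, 5, 6}.
      s holds at 0, so \Diamond s is true at 3.
Satisfying worlds: {0, 1, 2, 3, 4, 5, 6}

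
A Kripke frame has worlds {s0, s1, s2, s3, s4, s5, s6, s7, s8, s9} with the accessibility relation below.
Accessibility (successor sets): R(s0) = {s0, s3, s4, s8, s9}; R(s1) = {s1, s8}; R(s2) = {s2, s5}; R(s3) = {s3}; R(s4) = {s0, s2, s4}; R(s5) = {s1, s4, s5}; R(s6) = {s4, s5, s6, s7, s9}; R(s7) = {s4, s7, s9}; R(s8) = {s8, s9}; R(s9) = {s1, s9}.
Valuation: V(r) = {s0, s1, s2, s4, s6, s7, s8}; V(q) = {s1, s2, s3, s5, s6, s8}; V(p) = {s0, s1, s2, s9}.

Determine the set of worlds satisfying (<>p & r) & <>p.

Let φ = (<>p & r) & <>p. Evaluate φ at each world:
  s0 (successors {s0, s3, s4, s8, s9}): φ is true.
  s1 (successors {s1, s8}): φ is true.
  s2 (successors {s2, s5}): φ is true.
  s3 (successors {s3}): φ is false.
  s4 (successors {s0, s2, s4}): φ is true.
  s5 (successors {s1, s4, s5}): φ is false.
  s6 (successors {s4, s5, s6, s7, s9}): φ is true.
  s7 (successors {s4, s7, s9}): φ is true.
  s8 (successors {s8, s9}): φ is true.
  s9 (successors {s1, s9}): φ is false.
For instance, at s0:
  At s0: <>p & r is true, <>p is true, so (<>p & r) & <>p is true.
    At s0: <>p is true, r is true, so <>p & r is true.
      At s0: <>p requires p at some successor in {s0, s3, s4, s8, s9}.
        p holds at s0, so <>p is true at s0.
    At s0: <>p requires p at some successor in {s0, s3, s4, s8, s9}.
      p holds at s0, so <>p is true at s0.
Satisfying worlds: {s0, s1, s2, s4, s6, s7, s8}

s0, s1, s2, s4, s6, s7, s8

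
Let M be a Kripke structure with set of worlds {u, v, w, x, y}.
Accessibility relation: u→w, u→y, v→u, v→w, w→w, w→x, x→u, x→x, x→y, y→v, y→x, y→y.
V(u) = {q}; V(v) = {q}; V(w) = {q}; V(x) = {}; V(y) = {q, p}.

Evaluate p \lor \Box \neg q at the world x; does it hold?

At x: p is false, \Box \neg q is false, so p \lor \Box \neg q is false.
  At x: \Box \neg q requires \neg q at every successor {u, x, y}.
    \neg q fails at u, so \Box \neg q is false at x.

No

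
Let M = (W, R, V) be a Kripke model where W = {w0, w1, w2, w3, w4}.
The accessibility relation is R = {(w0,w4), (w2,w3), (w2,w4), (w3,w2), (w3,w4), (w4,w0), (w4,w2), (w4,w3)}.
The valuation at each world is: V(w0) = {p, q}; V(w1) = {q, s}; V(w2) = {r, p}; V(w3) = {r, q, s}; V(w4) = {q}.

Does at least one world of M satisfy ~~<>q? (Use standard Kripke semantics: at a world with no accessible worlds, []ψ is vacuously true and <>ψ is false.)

Let φ = ~~<>q. Evaluate φ at each world:
  w0 (successors {w4}): φ is true.
  w1 (successors ∅): φ is false.
  w2 (successors {w3, w4}): φ is true.
  w3 (successors {w2, w4}): φ is true.
  w4 (successors {w0, w2, w3}): φ is true.
Detail at w0 (witness):
  At w0: ~<>q is false, so ~~<>q is true.
    At w0: <>q is true, so ~<>q is false.
      At w0: <>q requires q at some successor in {w4}.
        q holds at w4, so <>q is true at w0.

Yes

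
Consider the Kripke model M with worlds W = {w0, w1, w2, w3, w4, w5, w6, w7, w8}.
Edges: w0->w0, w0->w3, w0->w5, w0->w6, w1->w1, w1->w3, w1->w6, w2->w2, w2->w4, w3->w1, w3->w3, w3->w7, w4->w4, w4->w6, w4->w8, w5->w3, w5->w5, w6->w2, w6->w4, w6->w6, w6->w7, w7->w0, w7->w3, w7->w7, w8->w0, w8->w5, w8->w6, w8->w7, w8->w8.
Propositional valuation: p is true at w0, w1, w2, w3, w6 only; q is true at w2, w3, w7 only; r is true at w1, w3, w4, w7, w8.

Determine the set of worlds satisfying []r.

w3

Recall that []ψ holds at a world iff ψ holds at every accessible world, and <>ψ holds iff ψ holds at some accessible world.
Let φ = []r. Evaluate φ at each world:
  w0 (successors {w0, w3, w5, w6}): φ is false.
  w1 (successors {w1, w3, w6}): φ is false.
  w2 (successors {w2, w4}): φ is false.
  w3 (successors {w1, w3, w7}): φ is true.
  w4 (successors {w4, w6, w8}): φ is false.
  w5 (successors {w3, w5}): φ is false.
  w6 (successors {w2, w4, w6, w7}): φ is false.
  w7 (successors {w0, w3, w7}): φ is false.
  w8 (successors {w0, w5, w6, w7, w8}): φ is false.
For instance, at w6:
  At w6: []r requires r at every successor {w2, w4, w6, w7}.
    r fails at w2, so []r is false at w6.
Satisfying worlds: {w3}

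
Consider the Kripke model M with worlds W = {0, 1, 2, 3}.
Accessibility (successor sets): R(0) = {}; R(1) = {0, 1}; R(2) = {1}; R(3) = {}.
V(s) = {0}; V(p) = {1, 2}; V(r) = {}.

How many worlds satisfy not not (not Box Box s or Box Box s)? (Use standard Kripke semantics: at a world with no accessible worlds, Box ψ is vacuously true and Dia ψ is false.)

Recall that Box ψ holds at a world iff ψ holds at every accessible world, and Dia ψ holds iff ψ holds at some accessible world.
Let φ = not not (not Box Box s or Box Box s). Evaluate φ at each world:
  0 (successors ∅): φ is true.
  1 (successors {0, 1}): φ is true.
  2 (successors {1}): φ is true.
  3 (successors ∅): φ is true.
For instance, at 2:
  At 2: not (not Box Box s or Box Box s) is false, so not not (not Box Box s or Box Box s) is true.
    At 2: not Box Box s or Box Box s is true, so not (not Box Box s or Box Box s) is false.
      At 2: not Box Box s is true, Box Box s is false, so not Box Box s or Box Box s is true.
Satisfying worlds: {0, 1, 2, 3}

4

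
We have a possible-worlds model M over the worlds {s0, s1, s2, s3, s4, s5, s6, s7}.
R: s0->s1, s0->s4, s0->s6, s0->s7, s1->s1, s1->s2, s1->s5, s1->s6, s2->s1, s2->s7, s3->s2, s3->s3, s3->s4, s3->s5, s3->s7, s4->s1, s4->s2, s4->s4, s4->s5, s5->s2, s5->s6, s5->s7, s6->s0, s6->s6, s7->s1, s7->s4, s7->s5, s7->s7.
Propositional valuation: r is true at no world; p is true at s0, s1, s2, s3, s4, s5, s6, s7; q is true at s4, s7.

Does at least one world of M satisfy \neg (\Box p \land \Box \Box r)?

Yes

Let φ = \neg (\Box p \land \Box \Box r). Evaluate φ at each world:
  s0 (successors {s1, s4, s6, s7}): φ is true.
  s1 (successors {s1, s2, s5, s6}): φ is true.
  s2 (successors {s1, s7}): φ is true.
  s3 (successors {s2, s3, s4, s5, s7}): φ is true.
  s4 (successors {s1, s2, s4, s5}): φ is true.
  s5 (successors {s2, s6, s7}): φ is true.
  s6 (successors {s0, s6}): φ is true.
  s7 (successors {s1, s4, s5, s7}): φ is true.
Detail at s0 (witness):
  At s0: \Box p \land \Box \Box r is false, so \neg (\Box p \land \Box \Box r) is true.
    At s0: \Box p is true, \Box \Box r is false, so \Box p \land \Box \Box r is false.
      At s0: \Box p requires p at every successor {s1, s4, s6, s7}.
        At s1: p is true.
        At s4: p is true.
        At s6: p is true.
        At s7: p is true.
      So \Box p is true at s0.
      At s0: \Box \Box r requires \Box r at every successor {s1, s4, s6, s7}.
        \Box r fails at s1, so \Box \Box r is false at s0.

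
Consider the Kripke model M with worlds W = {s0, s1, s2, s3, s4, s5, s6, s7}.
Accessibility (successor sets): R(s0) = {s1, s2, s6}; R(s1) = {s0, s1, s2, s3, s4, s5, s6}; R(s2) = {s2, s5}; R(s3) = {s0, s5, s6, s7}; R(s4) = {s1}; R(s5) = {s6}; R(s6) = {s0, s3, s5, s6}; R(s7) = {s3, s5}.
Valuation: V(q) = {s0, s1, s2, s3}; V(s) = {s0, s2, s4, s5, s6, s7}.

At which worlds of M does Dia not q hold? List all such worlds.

s0, s1, s2, s3, s5, s6, s7

Let φ = Dia not q. Evaluate φ at each world:
  s0 (successors {s1, s2, s6}): φ is true.
  s1 (successors {s0, s1, s2, s3, s4, s5, s6}): φ is true.
  s2 (successors {s2, s5}): φ is true.
  s3 (successors {s0, s5, s6, s7}): φ is true.
  s4 (successors {s1}): φ is false.
  s5 (successors {s6}): φ is true.
  s6 (successors {s0, s3, s5, s6}): φ is true.
  s7 (successors {s3, s5}): φ is true.
For instance, at s3:
  At s3: Dia not q requires not q at some successor in {s0, s5, s6, s7}.
    not q holds at s5, so Dia not q is true at s3.
Satisfying worlds: {s0, s1, s2, s3, s5, s6, s7}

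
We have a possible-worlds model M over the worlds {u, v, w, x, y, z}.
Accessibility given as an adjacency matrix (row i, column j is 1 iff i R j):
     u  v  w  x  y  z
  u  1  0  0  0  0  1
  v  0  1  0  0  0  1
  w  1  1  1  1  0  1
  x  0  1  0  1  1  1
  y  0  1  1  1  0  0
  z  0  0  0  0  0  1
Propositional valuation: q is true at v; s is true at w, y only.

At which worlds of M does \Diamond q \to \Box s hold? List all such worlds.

u, z

Let φ = \Diamond q \to \Box s. Evaluate φ at each world:
  u (successors {u, z}): φ is true.
  v (successors {v, z}): φ is false.
  w (successors {u, v, w, x, z}): φ is false.
  x (successors {v, x, y, z}): φ is false.
  y (successors {v, w, x}): φ is false.
  z (successors {z}): φ is true.
For instance, at u:
  At u: \Diamond q is false, \Box s is false, so \Diamond q \to \Box s is true.
    At u: \Diamond q requires q at some successor in {u, z}.
      At u: q is false.
      At z: q is false.
    So \Diamond q is false at u.
    At u: \Box s requires s at every successor {u, z}.
      s fails at u, so \Box s is false at u.
Satisfying worlds: {u, z}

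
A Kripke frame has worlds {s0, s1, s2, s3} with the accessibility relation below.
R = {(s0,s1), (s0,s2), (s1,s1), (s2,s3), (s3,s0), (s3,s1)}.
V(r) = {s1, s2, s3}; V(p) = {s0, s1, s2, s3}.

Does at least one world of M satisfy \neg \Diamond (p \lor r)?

Let φ = \neg \Diamond (p \lor r). Evaluate φ at each world:
  s0 (successors {s1, s2}): φ is false.
  s1 (successors {s1}): φ is false.
  s2 (successors {s3}): φ is false.
  s3 (successors {s0, s1}): φ is false.
For instance, at s2:
  At s2: \Diamond (p \lor r) is true, so \neg \Diamond (p \lor r) is false.
    At s2: \Diamond (p \lor r) requires p \lor r at some successor in {s3}.
      p \lor r holds at s3, so \Diamond (p \lor r) is true at s2.

No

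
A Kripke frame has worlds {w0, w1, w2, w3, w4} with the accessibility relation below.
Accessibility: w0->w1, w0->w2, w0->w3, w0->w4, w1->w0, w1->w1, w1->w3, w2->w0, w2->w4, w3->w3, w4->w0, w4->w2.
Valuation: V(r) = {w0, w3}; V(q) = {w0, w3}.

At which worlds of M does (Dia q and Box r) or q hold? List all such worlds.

w0, w3

Let φ = (Dia q and Box r) or q. Evaluate φ at each world:
  w0 (successors {w1, w2, w3, w4}): φ is true.
  w1 (successors {w0, w1, w3}): φ is false.
  w2 (successors {w0, w4}): φ is false.
  w3 (successors {w3}): φ is true.
  w4 (successors {w0, w2}): φ is false.
For instance, at w4:
  At w4: Dia q and Box r is false, q is false, so (Dia q and Box r) or q is false.
    At w4: Dia q is true, Box r is false, so Dia q and Box r is false.
      At w4: Dia q requires q at some successor in {w0, w2}.
        q holds at w0, so Dia q is true at w4.
      At w4: Box r requires r at every successor {w0, w2}.
        r fails at w2, so Box r is false at w4.
Satisfying worlds: {w0, w3}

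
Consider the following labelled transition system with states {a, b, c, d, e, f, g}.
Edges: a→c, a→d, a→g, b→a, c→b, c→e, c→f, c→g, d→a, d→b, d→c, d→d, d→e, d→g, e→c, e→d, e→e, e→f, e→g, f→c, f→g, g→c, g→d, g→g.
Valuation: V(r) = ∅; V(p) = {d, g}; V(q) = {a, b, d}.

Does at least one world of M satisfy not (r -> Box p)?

Let φ = not (r -> Box p). Evaluate φ at each world:
  a (successors {c, d, g}): φ is false.
  b (successors {a}): φ is false.
  c (successors {b, e, f, g}): φ is false.
  d (successors {a, b, c, d, e, g}): φ is false.
  e (successors {c, d, e, f, g}): φ is false.
  f (successors {c, g}): φ is false.
  g (successors {c, d, g}): φ is false.
For instance, at g:
  At g: r -> Box p is true, so not (r -> Box p) is false.
    At g: r is false, Box p is false, so r -> Box p is true.
      At g: Box p requires p at every successor {c, d, g}.
        p fails at c, so Box p is false at g.

No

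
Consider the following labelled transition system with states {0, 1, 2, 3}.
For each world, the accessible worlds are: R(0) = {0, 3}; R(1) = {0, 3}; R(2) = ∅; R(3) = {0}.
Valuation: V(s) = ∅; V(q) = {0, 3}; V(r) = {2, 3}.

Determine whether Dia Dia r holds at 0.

Yes

At 0: Dia Dia r requires Dia r at some successor in {0, 3}.
  Dia r holds at 0, so Dia Dia r is true at 0.
    At 0: Dia r requires r at some successor in {0, 3}.
      r holds at 3, so Dia r is true at 0.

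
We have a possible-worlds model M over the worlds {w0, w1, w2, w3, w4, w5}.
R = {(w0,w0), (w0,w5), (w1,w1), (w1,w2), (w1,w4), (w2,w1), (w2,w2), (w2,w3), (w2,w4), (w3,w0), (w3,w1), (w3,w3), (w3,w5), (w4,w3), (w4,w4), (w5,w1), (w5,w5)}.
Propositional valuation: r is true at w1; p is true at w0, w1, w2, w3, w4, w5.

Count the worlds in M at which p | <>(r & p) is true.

6

Let φ = p | <>(r & p). Evaluate φ at each world:
  w0 (successors {w0, w5}): φ is true.
  w1 (successors {w1, w2, w4}): φ is true.
  w2 (successors {w1, w2, w3, w4}): φ is true.
  w3 (successors {w0, w1, w3, w5}): φ is true.
  w4 (successors {w3, w4}): φ is true.
  w5 (successors {w1, w5}): φ is true.
For instance, at w1:
  At w1: p is true, <>(r & p) is true, so p | <>(r & p) is true.
    At w1: <>(r & p) requires r & p at some successor in {w1, w2, w4}.
      r & p holds at w1, so <>(r & p) is true at w1.
Satisfying worlds: {w0, w1, w2, w3, w4, w5}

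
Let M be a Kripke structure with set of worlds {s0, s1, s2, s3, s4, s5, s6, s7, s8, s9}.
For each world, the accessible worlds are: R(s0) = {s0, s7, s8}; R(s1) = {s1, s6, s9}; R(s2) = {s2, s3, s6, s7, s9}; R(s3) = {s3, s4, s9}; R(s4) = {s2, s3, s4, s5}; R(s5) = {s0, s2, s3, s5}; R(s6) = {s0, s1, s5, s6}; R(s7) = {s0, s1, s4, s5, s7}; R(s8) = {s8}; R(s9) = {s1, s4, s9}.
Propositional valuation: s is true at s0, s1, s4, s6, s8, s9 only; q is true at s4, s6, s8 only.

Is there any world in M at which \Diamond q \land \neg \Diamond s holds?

No

Let φ = \Diamond q \land \neg \Diamond s. Evaluate φ at each world:
  s0 (successors {s0, s7, s8}): φ is false.
  s1 (successors {s1, s6, s9}): φ is false.
  s2 (successors {s2, s3, s6, s7, s9}): φ is false.
  s3 (successors {s3, s4, s9}): φ is false.
  s4 (successors {s2, s3, s4, s5}): φ is false.
  s5 (successors {s0, s2, s3, s5}): φ is false.
  s6 (successors {s0, s1, s5, s6}): φ is false.
  s7 (successors {s0, s1, s4, s5, s7}): φ is false.
  s8 (successors {s8}): φ is false.
  s9 (successors {s1, s4, s9}): φ is false.
For instance, at s8:
  At s8: \Diamond q is true, \neg \Diamond s is false, so \Diamond q \land \neg \Diamond s is false.
    At s8: \Diamond q requires q at some successor in {s8}.
      q holds at s8, so \Diamond q is true at s8.
    At s8: \Diamond s is true, so \neg \Diamond s is false.
      At s8: \Diamond s requires s at some successor in {s8}.
        s holds at s8, so \Diamond s is true at s8.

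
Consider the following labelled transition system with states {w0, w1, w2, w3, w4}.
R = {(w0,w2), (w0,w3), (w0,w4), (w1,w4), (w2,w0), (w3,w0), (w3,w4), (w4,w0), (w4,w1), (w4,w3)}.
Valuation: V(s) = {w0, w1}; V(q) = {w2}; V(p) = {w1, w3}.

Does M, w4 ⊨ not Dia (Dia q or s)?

Recall that Dia ψ holds at a world iff ψ holds at some accessible world.
At w4: Dia (Dia q or s) is true, so not Dia (Dia q or s) is false.
  At w4: Dia (Dia q or s) requires Dia q or s at some successor in {w0, w1, w3}.
    Dia q or s holds at w0, so Dia (Dia q or s) is true at w4.
      At w0: Dia q is true, s is true, so Dia q or s is true.

No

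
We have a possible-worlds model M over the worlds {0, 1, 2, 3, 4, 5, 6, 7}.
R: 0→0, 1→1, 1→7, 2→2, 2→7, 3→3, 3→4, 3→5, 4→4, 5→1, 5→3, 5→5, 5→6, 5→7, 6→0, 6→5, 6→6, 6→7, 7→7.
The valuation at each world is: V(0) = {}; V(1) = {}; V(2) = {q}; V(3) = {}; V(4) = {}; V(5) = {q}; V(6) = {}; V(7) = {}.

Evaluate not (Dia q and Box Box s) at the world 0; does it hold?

Yes

At 0: Dia q and Box Box s is false, so not (Dia q and Box Box s) is true.
  At 0: Dia q is false, Box Box s is false, so Dia q and Box Box s is false.
    At 0: Dia q requires q at some successor in {0}.
      At 0: q is false.
    So Dia q is false at 0.
    At 0: Box Box s requires Box s at every successor {0}.
      Box s fails at 0, so Box Box s is false at 0.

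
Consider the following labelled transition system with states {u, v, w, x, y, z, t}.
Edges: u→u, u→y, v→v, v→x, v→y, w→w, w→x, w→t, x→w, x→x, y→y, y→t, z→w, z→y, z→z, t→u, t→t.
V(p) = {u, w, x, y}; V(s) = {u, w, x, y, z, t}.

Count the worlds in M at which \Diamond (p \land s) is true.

7

Recall that \Diamond ψ holds at a world iff ψ holds at some accessible world.
Let φ = \Diamond (p \land s). Evaluate φ at each world:
  u (successors {u, y}): φ is true.
  v (successors {v, x, y}): φ is true.
  w (successors {w, x, t}): φ is true.
  x (successors {w, x}): φ is true.
  y (successors {y, t}): φ is true.
  z (successors {w, y, z}): φ is true.
  t (successors {u, t}): φ is true.
For instance, at u:
  At u: \Diamond (p \land s) requires p \land s at some successor in {u, y}.
    p \land s holds at u, so \Diamond (p \land s) is true at u.
Satisfying worlds: {u, v, w, x, y, z, t}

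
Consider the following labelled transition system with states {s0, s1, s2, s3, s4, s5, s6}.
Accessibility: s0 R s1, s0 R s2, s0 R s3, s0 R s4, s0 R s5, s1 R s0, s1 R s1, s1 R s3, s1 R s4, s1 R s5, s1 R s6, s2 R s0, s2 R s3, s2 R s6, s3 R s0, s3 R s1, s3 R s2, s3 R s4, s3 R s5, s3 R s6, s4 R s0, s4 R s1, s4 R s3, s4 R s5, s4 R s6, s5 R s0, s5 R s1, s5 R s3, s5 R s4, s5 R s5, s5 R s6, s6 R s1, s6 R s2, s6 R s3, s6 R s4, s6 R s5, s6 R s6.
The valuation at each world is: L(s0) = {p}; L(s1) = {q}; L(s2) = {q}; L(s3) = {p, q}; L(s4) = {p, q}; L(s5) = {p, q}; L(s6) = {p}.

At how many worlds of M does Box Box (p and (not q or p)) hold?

0

Let φ = Box Box (p and (not q or p)). Evaluate φ at each world:
  s0 (successors {s1, s2, s3, s4, s5}): φ is false.
  s1 (successors {s0, s1, s3, s4, s5, s6}): φ is false.
  s2 (successors {s0, s3, s6}): φ is false.
  s3 (successors {s0, s1, s2, s4, s5, s6}): φ is false.
  s4 (successors {s0, s1, s3, s5, s6}): φ is false.
  s5 (successors {s0, s1, s3, s4, s5, s6}): φ is false.
  s6 (successors {s1, s2, s3, s4, s5, s6}): φ is false.
For instance, at s1:
  At s1: Box Box (p and (not q or p)) requires Box (p and (not q or p)) at every successor {s0, s1, s3, s4, s5, s6}.
    Box (p and (not q or p)) fails at s0, so Box Box (p and (not q or p)) is false at s1.
      At s0: Box (p and (not q or p)) requires p and (not q or p) at every successor {s1, s2, s3, s4, s5}.
        p and (not q or p) fails at s1, so Box (p and (not q or p)) is false at s0.
Satisfying worlds: none.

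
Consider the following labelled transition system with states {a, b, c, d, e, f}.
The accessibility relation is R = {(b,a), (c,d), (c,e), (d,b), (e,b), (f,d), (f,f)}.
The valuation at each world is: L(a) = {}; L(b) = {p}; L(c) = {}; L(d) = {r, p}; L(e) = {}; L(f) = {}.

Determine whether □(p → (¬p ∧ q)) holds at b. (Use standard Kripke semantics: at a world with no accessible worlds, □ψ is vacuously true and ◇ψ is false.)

At b: □(p → (¬p ∧ q)) requires p → (¬p ∧ q) at every successor {a}.
  At a: p → (¬p ∧ q) is true.
So □(p → (¬p ∧ q)) is true at b.

Yes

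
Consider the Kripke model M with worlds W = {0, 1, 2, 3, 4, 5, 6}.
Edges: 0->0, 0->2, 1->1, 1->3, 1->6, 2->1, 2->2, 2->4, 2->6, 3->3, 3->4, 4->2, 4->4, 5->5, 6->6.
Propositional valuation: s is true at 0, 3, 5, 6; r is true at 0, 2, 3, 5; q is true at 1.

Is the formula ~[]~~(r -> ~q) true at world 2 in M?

No

At 2: []~~(r -> ~q) is true, so ~[]~~(r -> ~q) is false.
  At 2: []~~(r -> ~q) requires ~~(r -> ~q) at every successor {1, 2, 4, 6}.
    At 1: ~~(r -> ~q) is true.
    At 2: ~~(r -> ~q) is true.
    At 4: ~~(r -> ~q) is true.
    At 6: ~~(r -> ~q) is true.
  So []~~(r -> ~q) is true at 2.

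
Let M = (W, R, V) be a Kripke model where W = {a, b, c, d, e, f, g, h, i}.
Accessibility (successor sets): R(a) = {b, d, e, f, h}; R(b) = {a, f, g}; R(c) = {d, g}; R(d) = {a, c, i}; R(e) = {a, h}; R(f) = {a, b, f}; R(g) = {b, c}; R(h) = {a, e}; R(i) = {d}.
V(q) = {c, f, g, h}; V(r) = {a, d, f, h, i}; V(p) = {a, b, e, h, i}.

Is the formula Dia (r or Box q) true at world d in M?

Recall that Box ψ holds at a world iff ψ holds at every accessible world, and Dia ψ holds iff ψ holds at some accessible world.
At d: Dia (r or Box q) requires r or Box q at some successor in {a, c, i}.
  r or Box q holds at a, so Dia (r or Box q) is true at d.
    At a: r is true, Box q is false, so r or Box q is true.
      At a: Box q requires q at every successor {b, d, e, f, h}.
        q fails at b, so Box q is false at a.

Yes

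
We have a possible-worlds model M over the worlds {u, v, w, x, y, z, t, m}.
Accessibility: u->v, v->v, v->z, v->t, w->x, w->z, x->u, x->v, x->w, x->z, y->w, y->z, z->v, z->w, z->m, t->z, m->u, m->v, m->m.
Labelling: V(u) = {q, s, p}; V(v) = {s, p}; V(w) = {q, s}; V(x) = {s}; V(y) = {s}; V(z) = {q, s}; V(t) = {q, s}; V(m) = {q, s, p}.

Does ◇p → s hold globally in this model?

Yes

Let φ = ◇p → s. Evaluate φ at each world:
  u (successors {v}): φ is true.
  v (successors {v, z, t}): φ is true.
  w (successors {x, z}): φ is true.
  x (successors {u, v, w, z}): φ is true.
  y (successors {w, z}): φ is true.
  z (successors {v, w, m}): φ is true.
  t (successors {z}): φ is true.
  m (successors {u, v, m}): φ is true.
For instance, at t:
  At t: ◇p is false, s is true, so ◇p → s is true.
    At t: ◇p requires p at some successor in {z}.
      At z: p is false.
    So ◇p is false at t.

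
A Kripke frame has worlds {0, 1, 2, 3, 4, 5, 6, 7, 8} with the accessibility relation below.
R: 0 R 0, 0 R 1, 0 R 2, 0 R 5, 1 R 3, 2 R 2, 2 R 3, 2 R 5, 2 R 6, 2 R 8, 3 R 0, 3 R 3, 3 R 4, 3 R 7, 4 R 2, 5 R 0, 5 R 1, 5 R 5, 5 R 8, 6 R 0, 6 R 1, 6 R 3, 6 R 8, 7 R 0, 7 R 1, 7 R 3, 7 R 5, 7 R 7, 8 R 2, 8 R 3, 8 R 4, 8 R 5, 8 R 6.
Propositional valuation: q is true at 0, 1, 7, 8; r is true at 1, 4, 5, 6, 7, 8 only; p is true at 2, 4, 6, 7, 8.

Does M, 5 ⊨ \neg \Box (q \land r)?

Yes

At 5: \Box (q \land r) is false, so \neg \Box (q \land r) is true.
  At 5: \Box (q \land r) requires q \land r at every successor {0, 1, 5, 8}.
    q \land r fails at 0, so \Box (q \land r) is false at 5.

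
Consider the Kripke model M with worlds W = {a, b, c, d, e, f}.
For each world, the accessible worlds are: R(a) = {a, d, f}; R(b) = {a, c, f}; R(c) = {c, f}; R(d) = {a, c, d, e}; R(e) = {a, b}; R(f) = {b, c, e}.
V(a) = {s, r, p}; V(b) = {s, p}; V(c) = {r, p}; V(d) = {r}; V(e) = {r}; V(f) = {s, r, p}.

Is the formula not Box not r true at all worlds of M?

Let φ = not Box not r. Evaluate φ at each world:
  a (successors {a, d, f}): φ is true.
  b (successors {a, c, f}): φ is true.
  c (successors {c, f}): φ is true.
  d (successors {a, c, d, e}): φ is true.
  e (successors {a, b}): φ is true.
  f (successors {b, c, e}): φ is true.
For instance, at a:
  At a: Box not r is false, so not Box not r is true.
    At a: Box not r requires not r at every successor {a, d, f}.
      not r fails at a, so Box not r is false at a.

Yes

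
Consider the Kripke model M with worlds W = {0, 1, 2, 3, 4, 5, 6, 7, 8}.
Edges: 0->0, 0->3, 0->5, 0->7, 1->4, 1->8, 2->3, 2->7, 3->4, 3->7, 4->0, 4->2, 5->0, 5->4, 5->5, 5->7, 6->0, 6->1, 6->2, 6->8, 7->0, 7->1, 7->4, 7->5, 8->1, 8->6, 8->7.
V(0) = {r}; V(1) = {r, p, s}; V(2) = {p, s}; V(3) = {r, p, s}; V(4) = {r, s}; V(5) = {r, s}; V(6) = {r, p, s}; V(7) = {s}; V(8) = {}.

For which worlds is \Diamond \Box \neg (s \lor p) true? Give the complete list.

Let φ = \Diamond \Box \neg (s \lor p). Evaluate φ at each world:
  0 (successors {0, 3, 5, 7}): φ is false.
  1 (successors {4, 8}): φ is false.
  2 (successors {3, 7}): φ is false.
  3 (successors {4, 7}): φ is false.
  4 (successors {0, 2}): φ is false.
  5 (successors {0, 4, 5, 7}): φ is false.
  6 (successors {0, 1, 2, 8}): φ is false.
  7 (successors {0, 1, 4, 5}): φ is false.
  8 (successors {1, 6, 7}): φ is false.
For instance, at 0:
  At 0: \Diamond \Box \neg (s \lor p) requires \Box \neg (s \lor p) at some successor in {0, 3, 5, 7}.
    At 0: \Box \neg (s \lor p) is false.
    At 3: \Box \neg (s \lor p) is false.
    At 5: \Box \neg (s \lor p) is false.
    At 7: \Box \neg (s \lor p) is false.
  So \Diamond \Box \neg (s \lor p) is false at 0.
Satisfying worlds: none.

none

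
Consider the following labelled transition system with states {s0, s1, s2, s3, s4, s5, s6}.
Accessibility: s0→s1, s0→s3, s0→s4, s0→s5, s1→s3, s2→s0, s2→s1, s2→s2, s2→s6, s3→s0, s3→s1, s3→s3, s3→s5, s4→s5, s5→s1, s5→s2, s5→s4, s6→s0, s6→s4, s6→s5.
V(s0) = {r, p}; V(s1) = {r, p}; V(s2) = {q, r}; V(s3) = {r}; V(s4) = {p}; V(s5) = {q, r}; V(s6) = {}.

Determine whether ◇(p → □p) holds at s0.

Recall that □ψ holds at a world iff ψ holds at every accessible world, and ◇ψ holds iff ψ holds at some accessible world.
At s0: ◇(p → □p) requires p → □p at some successor in {s1, s3, s4, s5}.
  p → □p holds at s3, so ◇(p → □p) is true at s0.
    At s3: p is false, □p is false, so p → □p is true.
      At s3: □p requires p at every successor {s0, s1, s3, s5}.
        p fails at s3, so □p is false at s3.

Yes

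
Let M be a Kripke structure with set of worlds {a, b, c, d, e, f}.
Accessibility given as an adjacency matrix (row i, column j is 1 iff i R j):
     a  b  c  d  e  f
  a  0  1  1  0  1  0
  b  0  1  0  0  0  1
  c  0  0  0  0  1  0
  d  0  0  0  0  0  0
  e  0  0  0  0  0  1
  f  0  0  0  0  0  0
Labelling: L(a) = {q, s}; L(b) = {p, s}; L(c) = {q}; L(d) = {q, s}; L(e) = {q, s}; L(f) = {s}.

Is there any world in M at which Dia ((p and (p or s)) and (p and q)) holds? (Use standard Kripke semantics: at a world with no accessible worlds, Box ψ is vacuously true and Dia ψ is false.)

Let φ = Dia ((p and (p or s)) and (p and q)). Evaluate φ at each world:
  a (successors {b, c, e}): φ is false.
  b (successors {b, f}): φ is false.
  c (successors {e}): φ is false.
  d (successors ∅): φ is false.
  e (successors {f}): φ is false.
  f (successors ∅): φ is false.
For instance, at c:
  At c: Dia ((p and (p or s)) and (p and q)) requires (p and (p or s)) and (p and q) at some successor in {e}.
    At e: (p and (p or s)) and (p and q) is false.
  So Dia ((p and (p or s)) and (p and q)) is false at c.

No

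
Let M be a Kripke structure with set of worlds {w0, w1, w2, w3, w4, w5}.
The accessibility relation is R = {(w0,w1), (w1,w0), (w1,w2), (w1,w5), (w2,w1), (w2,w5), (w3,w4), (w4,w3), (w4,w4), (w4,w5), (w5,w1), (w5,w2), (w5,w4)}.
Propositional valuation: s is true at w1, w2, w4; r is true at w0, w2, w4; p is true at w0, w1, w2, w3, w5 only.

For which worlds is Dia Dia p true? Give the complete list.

w0, w1, w2, w3, w4, w5

Let φ = Dia Dia p. Evaluate φ at each world:
  w0 (successors {w1}): φ is true.
  w1 (successors {w0, w2, w5}): φ is true.
  w2 (successors {w1, w5}): φ is true.
  w3 (successors {w4}): φ is true.
  w4 (successors {w3, w4, w5}): φ is true.
  w5 (successors {w1, w2, w4}): φ is true.
For instance, at w2:
  At w2: Dia Dia p requires Dia p at some successor in {w1, w5}.
    Dia p holds at w1, so Dia Dia p is true at w2.
      At w1: Dia p requires p at some successor in {w0, w2, w5}.
        p holds at w0, so Dia p is true at w1.
Satisfying worlds: {w0, w1, w2, w3, w4, w5}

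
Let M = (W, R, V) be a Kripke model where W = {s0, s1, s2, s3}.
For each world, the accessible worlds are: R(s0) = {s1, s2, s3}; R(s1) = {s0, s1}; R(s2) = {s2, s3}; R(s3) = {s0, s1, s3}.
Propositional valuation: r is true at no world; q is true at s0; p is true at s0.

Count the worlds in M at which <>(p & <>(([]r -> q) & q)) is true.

0

Let φ = <>(p & <>(([]r -> q) & q)). Evaluate φ at each world:
  s0 (successors {s1, s2, s3}): φ is false.
  s1 (successors {s0, s1}): φ is false.
  s2 (successors {s2, s3}): φ is false.
  s3 (successors {s0, s1, s3}): φ is false.
For instance, at s1:
  At s1: <>(p & <>(([]r -> q) & q)) requires p & <>(([]r -> q) & q) at some successor in {s0, s1}.
    At s0: p & <>(([]r -> q) & q) is false.
    At s1: p & <>(([]r -> q) & q) is false.
  So <>(p & <>(([]r -> q) & q)) is false at s1.
Satisfying worlds: none.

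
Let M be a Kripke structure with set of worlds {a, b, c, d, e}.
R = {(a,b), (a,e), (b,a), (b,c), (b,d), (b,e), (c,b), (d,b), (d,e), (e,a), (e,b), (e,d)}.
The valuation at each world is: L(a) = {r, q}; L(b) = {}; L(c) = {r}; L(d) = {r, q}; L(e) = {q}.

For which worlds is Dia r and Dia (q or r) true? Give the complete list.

Recall that Dia ψ holds at a world iff ψ holds at some accessible world.
Let φ = Dia r and Dia (q or r). Evaluate φ at each world:
  a (successors {b, e}): φ is false.
  b (successors {a, c, d, e}): φ is true.
  c (successors {b}): φ is false.
  d (successors {b, e}): φ is false.
  e (successors {a, b, d}): φ is true.
For instance, at a:
  At a: Dia r is false, Dia (q or r) is true, so Dia r and Dia (q or r) is false.
    At a: Dia r requires r at some successor in {b, e}.
      At b: r is false.
      At e: r is false.
    So Dia r is false at a.
    At a: Dia (q or r) requires q or r at some successor in {b, e}.
      q or r holds at e, so Dia (q or r) is true at a.
Satisfying worlds: {b, e}

b, e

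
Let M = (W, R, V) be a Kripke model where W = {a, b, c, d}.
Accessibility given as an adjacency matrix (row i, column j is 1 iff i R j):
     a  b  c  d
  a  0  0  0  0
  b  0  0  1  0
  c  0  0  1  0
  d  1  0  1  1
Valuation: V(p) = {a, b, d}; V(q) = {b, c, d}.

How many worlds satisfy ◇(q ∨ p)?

3

Recall that ◇ψ holds at a world iff ψ holds at some accessible world.
Let φ = ◇(q ∨ p). Evaluate φ at each world:
  a (successors ∅): φ is false.
  b (successors {c}): φ is true.
  c (successors {c}): φ is true.
  d (successors {a, c, d}): φ is true.
For instance, at b:
  At b: ◇(q ∨ p) requires q ∨ p at some successor in {c}.
    q ∨ p holds at c, so ◇(q ∨ p) is true at b.
Satisfying worlds: {b, c, d}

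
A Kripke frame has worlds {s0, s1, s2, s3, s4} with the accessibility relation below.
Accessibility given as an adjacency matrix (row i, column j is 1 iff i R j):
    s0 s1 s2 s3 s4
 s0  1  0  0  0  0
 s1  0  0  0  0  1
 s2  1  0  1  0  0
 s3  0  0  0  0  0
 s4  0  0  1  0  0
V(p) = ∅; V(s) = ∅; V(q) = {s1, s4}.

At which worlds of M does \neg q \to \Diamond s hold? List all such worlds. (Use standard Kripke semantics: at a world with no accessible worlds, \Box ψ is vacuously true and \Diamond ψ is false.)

Let φ = \neg q \to \Diamond s. Evaluate φ at each world:
  s0 (successors {s0}): φ is false.
  s1 (successors {s4}): φ is true.
  s2 (successors {s0, s2}): φ is false.
  s3 (successors ∅): φ is false.
  s4 (successors {s2}): φ is true.
For instance, at s2:
  At s2: \neg q is true, \Diamond s is false, so \neg q \to \Diamond s is false.
    At s2: \Diamond s requires s at some successor in {s0, s2}.
      At s0: s is false.
      At s2: s is false.
    So \Diamond s is false at s2.
Satisfying worlds: {s1, s4}

s1, s4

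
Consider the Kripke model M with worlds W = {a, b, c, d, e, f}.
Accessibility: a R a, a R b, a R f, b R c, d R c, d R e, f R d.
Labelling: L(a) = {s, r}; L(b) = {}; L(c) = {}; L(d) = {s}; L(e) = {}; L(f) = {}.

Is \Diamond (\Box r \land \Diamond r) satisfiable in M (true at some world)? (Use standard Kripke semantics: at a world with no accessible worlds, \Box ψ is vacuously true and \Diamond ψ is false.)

No

Recall that \Box ψ holds at a world iff ψ holds at every accessible world, and \Diamond ψ holds iff ψ holds at some accessible world.
Let φ = \Diamond (\Box r \land \Diamond r). Evaluate φ at each world:
  a (successors {a, b, f}): φ is false.
  b (successors {c}): φ is false.
  c (successors ∅): φ is false.
  d (successors {c, e}): φ is false.
  e (successors ∅): φ is false.
  f (successors {d}): φ is false.
For instance, at d:
  At d: \Diamond (\Box r \land \Diamond r) requires \Box r \land \Diamond r at some successor in {c, e}.
    At c: \Box r \land \Diamond r is false.
    At e: \Box r \land \Diamond r is false.
  So \Diamond (\Box r \land \Diamond r) is false at d.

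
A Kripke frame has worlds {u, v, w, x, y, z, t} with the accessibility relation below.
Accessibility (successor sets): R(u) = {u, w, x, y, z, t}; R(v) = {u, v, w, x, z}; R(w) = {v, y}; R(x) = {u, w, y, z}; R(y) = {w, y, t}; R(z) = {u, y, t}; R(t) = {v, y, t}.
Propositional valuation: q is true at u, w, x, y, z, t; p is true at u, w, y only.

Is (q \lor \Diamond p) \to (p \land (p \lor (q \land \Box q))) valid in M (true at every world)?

No

Recall that \Box ψ holds at a world iff ψ holds at every accessible world, and \Diamond ψ holds iff ψ holds at some accessible world.
Let φ = (q \lor \Diamond p) \to (p \land (p \lor (q \land \Box q))). Evaluate φ at each world:
  u (successors {u, w, x, y, z, t}): φ is true.
  v (successors {u, v, w, x, z}): φ is false.
  w (successors {v, y}): φ is true.
  x (successors {u, w, y, z}): φ is false.
  y (successors {w, y, t}): φ is true.
  z (successors {u, y, t}): φ is false.
  t (successors {v, y, t}): φ is false.
Detail at v (counterexample):
  At v: q \lor \Diamond p is true, p \land (p \lor (q \land \Box q)) is false, so (q \lor \Diamond p) \to (p \land (p \lor (q \land \Box q))) is false.
    At v: q is false, \Diamond p is true, so q \lor \Diamond p is true.
      At v: \Diamond p requires p at some successor in {u, v, w, x, z}.
        p holds at u, so \Diamond p is true at v.
    At v: p is false, p \lor (q \land \Box q) is false, so p \land (p \lor (q \land \Box q)) is false.
      At v: p is false, q \land \Box q is false, so p \lor (q \land \Box q) is false.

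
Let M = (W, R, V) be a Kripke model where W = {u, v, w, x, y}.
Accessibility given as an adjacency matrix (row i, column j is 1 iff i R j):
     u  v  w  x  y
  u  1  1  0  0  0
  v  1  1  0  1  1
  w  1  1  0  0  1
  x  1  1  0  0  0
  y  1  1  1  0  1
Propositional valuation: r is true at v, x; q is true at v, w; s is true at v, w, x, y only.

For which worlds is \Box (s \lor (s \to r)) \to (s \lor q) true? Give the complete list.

v, w, x, y

Let φ = \Box (s \lor (s \to r)) \to (s \lor q). Evaluate φ at each world:
  u (successors {u, v}): φ is false.
  v (successors {u, v, x, y}): φ is true.
  w (successors {u, v, y}): φ is true.
  x (successors {u, v}): φ is true.
  y (successors {u, v, w, y}): φ is true.
For instance, at x:
  At x: \Box (s \lor (s \to r)) is true, s \lor q is true, so \Box (s \lor (s \to r)) \to (s \lor q) is true.
    At x: \Box (s \lor (s \to r)) requires s \lor (s \to r) at every successor {u, v}.
      At u: s \lor (s \to r) is true.
      At v: s \lor (s \to r) is true.
    So \Box (s \lor (s \to r)) is true at x.
Satisfying worlds: {v, w, x, y}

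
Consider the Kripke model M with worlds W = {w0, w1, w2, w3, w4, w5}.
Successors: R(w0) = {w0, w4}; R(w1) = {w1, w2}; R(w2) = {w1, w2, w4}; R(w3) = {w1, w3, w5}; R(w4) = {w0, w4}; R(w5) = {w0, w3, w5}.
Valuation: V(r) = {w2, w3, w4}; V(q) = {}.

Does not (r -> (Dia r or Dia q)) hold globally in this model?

No

Let φ = not (r -> (Dia r or Dia q)). Evaluate φ at each world:
  w0 (successors {w0, w4}): φ is false.
  w1 (successors {w1, w2}): φ is false.
  w2 (successors {w1, w2, w4}): φ is false.
  w3 (successors {w1, w3, w5}): φ is false.
  w4 (successors {w0, w4}): φ is false.
  w5 (successors {w0, w3, w5}): φ is false.
Detail at w0 (counterexample):
  At w0: r -> (Dia r or Dia q) is true, so not (r -> (Dia r or Dia q)) is false.
    At w0: r is false, Dia r or Dia q is true, so r -> (Dia r or Dia q) is true.
      At w0: Dia r is true, Dia q is false, so Dia r or Dia q is true.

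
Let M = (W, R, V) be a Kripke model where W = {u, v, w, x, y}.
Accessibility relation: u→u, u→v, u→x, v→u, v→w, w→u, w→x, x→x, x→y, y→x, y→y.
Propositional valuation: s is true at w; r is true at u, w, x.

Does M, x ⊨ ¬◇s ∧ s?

At x: ¬◇s is true, s is false, so ¬◇s ∧ s is false.
  At x: ◇s is false, so ¬◇s is true.
    At x: ◇s requires s at some successor in {x, y}.
      At x: s is false.
      At y: s is false.
    So ◇s is false at x.

No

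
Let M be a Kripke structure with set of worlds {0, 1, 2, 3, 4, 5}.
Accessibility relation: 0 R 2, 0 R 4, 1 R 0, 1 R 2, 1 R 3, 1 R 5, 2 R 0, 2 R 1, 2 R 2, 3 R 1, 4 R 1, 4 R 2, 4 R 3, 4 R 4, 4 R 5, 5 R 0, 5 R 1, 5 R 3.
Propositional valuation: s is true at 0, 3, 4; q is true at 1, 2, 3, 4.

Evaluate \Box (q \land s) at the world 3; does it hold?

No

At 3: \Box (q \land s) requires q \land s at every successor {1}.
  q \land s fails at 1, so \Box (q \land s) is false at 3.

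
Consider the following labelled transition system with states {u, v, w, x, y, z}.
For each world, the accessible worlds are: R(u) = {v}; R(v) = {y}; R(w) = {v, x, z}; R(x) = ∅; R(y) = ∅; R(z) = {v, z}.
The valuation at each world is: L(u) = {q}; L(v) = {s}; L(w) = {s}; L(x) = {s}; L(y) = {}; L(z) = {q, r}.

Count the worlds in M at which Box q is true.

2

Let φ = Box q. Evaluate φ at each world:
  u (successors {v}): φ is false.
  v (successors {y}): φ is false.
  w (successors {v, x, z}): φ is false.
  x (successors ∅): φ is true.
  y (successors ∅): φ is true.
  z (successors {v, z}): φ is false.
For instance, at v:
  At v: Box q requires q at every successor {y}.
    q fails at y, so Box q is false at v.
Satisfying worlds: {x, y}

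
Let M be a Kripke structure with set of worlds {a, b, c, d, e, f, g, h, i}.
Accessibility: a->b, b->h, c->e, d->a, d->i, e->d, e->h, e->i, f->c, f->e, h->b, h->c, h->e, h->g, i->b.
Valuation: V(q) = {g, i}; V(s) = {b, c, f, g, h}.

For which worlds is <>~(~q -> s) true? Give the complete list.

Let φ = <>~(~q -> s). Evaluate φ at each world:
  a (successors {b}): φ is false.
  b (successors {h}): φ is false.
  c (successors {e}): φ is true.
  d (successors {a, i}): φ is true.
  e (successors {d, h, i}): φ is true.
  f (successors {c, e}): φ is true.
  g (successors ∅): φ is false.
  h (successors {b, c, e, g}): φ is true.
  i (successors {b}): φ is false.
For instance, at b:
  At b: <>~(~q -> s) requires ~(~q -> s) at some successor in {h}.
    At h: ~(~q -> s) is false.
  So <>~(~q -> s) is false at b.
Satisfying worlds: {c, d, e, f, h}

c, d, e, f, h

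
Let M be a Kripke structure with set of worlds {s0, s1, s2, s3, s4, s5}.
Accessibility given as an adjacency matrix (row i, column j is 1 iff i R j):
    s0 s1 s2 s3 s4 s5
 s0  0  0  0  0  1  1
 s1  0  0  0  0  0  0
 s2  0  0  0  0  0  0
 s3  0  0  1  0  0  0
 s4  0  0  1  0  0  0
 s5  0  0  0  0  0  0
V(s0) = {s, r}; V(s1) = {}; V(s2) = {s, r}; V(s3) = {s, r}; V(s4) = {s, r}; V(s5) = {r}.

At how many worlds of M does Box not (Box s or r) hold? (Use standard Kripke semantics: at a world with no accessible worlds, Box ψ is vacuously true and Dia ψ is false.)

3

Let φ = Box not (Box s or r). Evaluate φ at each world:
  s0 (successors {s4, s5}): φ is false.
  s1 (successors ∅): φ is true.
  s2 (successors ∅): φ is true.
  s3 (successors {s2}): φ is false.
  s4 (successors {s2}): φ is false.
  s5 (successors ∅): φ is true.
For instance, at s4:
  At s4: Box not (Box s or r) requires not (Box s or r) at every successor {s2}.
    not (Box s or r) fails at s2, so Box not (Box s or r) is false at s4.
      At s2: Box s or r is true, so not (Box s or r) is false.
Satisfying worlds: {s1, s2, s5}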